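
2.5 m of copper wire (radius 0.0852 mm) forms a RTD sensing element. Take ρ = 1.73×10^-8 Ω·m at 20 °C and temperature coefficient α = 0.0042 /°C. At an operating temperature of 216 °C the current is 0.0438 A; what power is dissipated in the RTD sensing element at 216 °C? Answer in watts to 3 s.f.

A = πr² = π(8.5200e-05 m)² = 2.280e-08 m²
R₍20₎ = ρL/A = (1.73×10^-8)(2.5)/(2.280e-08) = 1.897 Ω
R₍216₎ = R₍20₎(1 + αΔT) = 1.897 × (1 + 0.0042×196) = 3.458 Ω
P = I²R = (0.0438)² × 3.458 = 0.00663 W

0.00663 W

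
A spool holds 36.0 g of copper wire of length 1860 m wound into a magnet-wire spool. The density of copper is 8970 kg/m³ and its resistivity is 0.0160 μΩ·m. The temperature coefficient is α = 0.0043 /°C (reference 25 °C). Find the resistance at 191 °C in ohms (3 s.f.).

ρ = 0.0160 μΩ·m = 1.60×10^-8 Ω·m
A = m/(density·L) = 0.036/(8970×1860) = 2.1577e-09 m²
R = ρL/A = (1.60×10^-8)(1860)/(2.1577e-09) = 13790 Ω
R(191 °C) = 13790 × (1 + 0.0043×166) = 23600 Ω

23600 Ω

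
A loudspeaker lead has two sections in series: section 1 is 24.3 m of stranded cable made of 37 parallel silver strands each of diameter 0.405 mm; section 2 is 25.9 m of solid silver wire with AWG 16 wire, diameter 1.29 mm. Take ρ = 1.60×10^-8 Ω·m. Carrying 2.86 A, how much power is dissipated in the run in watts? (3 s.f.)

Section 1: A_strand = π(2.0250e-04)² = 1.288e-07 m²; R₁ = ρL/(N·A_s) = (1.60×10^-8)(24.3)/(37×1.288e-07) = 0.08157 Ω
Section 2: A = π(1.29/2 mm)² = π(6.4500e-04 m)² = 1.307e-06 m²
R₂ = (1.60×10^-8)(25.9)/(1.307e-06) = 0.3171 Ω
R = R₁ + R₂ = 0.3986 Ω
P = I²R = (2.86)² × 0.3986 = 3.26 W

3.26 W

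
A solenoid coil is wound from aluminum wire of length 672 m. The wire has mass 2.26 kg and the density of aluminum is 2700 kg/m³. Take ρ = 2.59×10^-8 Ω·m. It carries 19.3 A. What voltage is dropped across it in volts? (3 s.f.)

A = m/(density·L) = 2.26/(2700×672) = 1.2456e-06 m²
R = ρL/A = (2.59×10^-8)(672)/(1.2456e-06) = 13.97 Ω
V = IR = 19.3 × 13.97 = 270 V

270 V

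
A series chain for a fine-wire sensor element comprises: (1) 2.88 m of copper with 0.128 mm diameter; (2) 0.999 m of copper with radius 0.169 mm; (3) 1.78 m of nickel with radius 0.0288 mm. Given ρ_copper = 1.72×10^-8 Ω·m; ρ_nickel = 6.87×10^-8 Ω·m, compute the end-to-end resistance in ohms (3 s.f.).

51.0 Ω

Seg 1: A = π(d/2)² = π(6.4000e-05 m)² = 1.287e-08 m²
R_1 = (1.72×10^-8)(2.88)/(1.287e-08) = 3.85 Ω
Seg 2: A = πr² = π(1.6900e-04 m)² = 8.973e-08 m²
R_2 = (1.72×10^-8)(0.999)/(8.973e-08) = 0.1915 Ω
Seg 3: A = πr² = π(2.8800e-05 m)² = 2.606e-09 m²
R_3 = (6.87×10^-8)(1.78)/(2.606e-09) = 46.93 Ω
R_total = R_1 + R_2 + R_3 = 51.0 Ω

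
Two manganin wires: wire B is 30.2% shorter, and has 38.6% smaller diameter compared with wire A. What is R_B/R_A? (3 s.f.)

R ∝ L/d², so R_B/R_A = (1 − 30.2/100) × (1 − 38.6/100)⁻²
= 0.698 × 2.652 = 1.85

1.85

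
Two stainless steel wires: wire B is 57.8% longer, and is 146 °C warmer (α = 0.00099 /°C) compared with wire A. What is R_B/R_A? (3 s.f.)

1.81

R ∝ ρL/d² with ρ ∝ (1+αΔT), so R_B/R_A = (1 + 57.8/100) × (1 + 0.00099×146)
= 1.578 × 1.145 = 1.81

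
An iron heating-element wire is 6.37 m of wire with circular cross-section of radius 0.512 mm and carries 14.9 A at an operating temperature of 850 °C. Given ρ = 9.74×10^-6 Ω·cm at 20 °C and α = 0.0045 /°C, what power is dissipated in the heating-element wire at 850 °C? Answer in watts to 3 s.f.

792 W

ρ = 9.74×10^-6 Ω·cm = 9.74×10^-8 Ω·m
A = πr² = π(5.1200e-04 m)² = 8.235e-07 m²
R₍20₎ = ρL/A = (9.74×10^-8)(6.37)/(8.235e-07) = 0.7534 Ω
R₍850₎ = R₍20₎(1 + αΔT) = 0.7534 × (1 + 0.0045×830) = 3.567 Ω
P = I²R = (14.9)² × 3.567 = 792 W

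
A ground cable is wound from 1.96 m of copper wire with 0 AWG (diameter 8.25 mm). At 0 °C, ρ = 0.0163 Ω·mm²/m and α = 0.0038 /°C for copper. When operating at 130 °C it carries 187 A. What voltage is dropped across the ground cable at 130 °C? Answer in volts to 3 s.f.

0.167 V

ρ = 0.0163 Ω·mm²/m = 1.63×10^-8 Ω·m
A = π(8.25/2 mm)² = π(4.1250e-03 m)² = 5.346e-05 m²
R₍0₎ = ρL/A = (1.63×10^-8)(1.96)/(5.346e-05) = 5.976×10^-4 Ω
R₍130₎ = R₍0₎(1 + αΔT) = 5.976×10^-4 × (1 + 0.0038×130) = 8.929×10^-4 Ω
V = IR = 187 × 8.929×10^-4 = 0.167 V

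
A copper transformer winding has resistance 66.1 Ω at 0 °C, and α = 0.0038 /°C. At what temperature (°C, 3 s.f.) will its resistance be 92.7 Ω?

R = R₀(1 + α(T − T₀)) ⇒ T = T₀ + (R/R₀ − 1)/α
T = 0 + (92.7/66.1 − 1)/0.0038 = 0 + (0.4024)/0.0038 = 106 °C

106 °C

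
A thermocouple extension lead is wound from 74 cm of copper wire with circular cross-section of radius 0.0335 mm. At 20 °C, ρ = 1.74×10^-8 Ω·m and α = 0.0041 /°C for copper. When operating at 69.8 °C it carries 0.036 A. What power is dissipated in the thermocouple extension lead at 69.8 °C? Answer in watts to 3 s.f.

0.00570 W

A = πr² = π(3.3500e-05 m)² = 3.526e-09 m²
R₍20₎ = ρL/A = (1.74×10^-8)(0.74)/(3.526e-09) = 3.652 Ω
R₍69.8₎ = R₍20₎(1 + αΔT) = 3.652 × (1 + 0.0041×49.8) = 4.398 Ω
P = I²R = (0.036)² × 4.398 = 0.00570 W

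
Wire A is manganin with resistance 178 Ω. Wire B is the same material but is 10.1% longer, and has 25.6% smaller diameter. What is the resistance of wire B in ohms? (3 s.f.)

R ∝ L/d², so R_B/R_A = (1 + 10.1/100) × (1 − 25.6/100)⁻²
= 1.101 × 1.807 = 1.989
R_B = 1.989 × 178 = 354 Ω

354 Ω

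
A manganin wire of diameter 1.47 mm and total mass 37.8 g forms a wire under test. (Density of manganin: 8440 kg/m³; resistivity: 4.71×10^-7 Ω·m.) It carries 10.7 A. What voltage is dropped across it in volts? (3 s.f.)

A = π(d/2)² = π(7.3500e-04 m)² = 1.6972e-06 m²
L = m/(density·A) = 0.0378/(8440×1.6972e-06) = 2.639 m
R = ρL/A = (4.71×10^-7)(2.639)/(1.6972e-06) = 0.7324 Ω
V = IR = 10.7 × 0.7324 = 7.84 V

7.84 V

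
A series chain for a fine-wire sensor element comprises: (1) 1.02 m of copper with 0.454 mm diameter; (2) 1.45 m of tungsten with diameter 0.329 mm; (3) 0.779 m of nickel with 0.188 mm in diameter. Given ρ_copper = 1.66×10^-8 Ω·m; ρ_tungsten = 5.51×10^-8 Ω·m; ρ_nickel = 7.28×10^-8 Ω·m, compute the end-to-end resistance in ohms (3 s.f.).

Seg 1: A = π(d/2)² = π(2.2700e-04 m)² = 1.619e-07 m²
R_1 = (1.66×10^-8)(1.02)/(1.619e-07) = 0.1046 Ω
Seg 2: A = π(d/2)² = π(1.6450e-04 m)² = 8.501e-08 m²
R_2 = (5.51×10^-8)(1.45)/(8.501e-08) = 0.9398 Ω
Seg 3: A = π(d/2)² = π(9.4000e-05 m)² = 2.776e-08 m²
R_3 = (7.28×10^-8)(0.779)/(2.776e-08) = 2.043 Ω
R_total = R_1 + R_2 + R_3 = 3.09 Ω

3.09 Ω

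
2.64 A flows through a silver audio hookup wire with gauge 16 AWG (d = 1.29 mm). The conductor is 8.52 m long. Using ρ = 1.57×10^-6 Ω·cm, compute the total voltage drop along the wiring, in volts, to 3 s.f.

ρ = 1.57×10^-6 Ω·cm = 1.57×10^-8 Ω·m
A = π(1.29/2 mm)² = π(6.4500e-04 m)² = 1.307e-06 m²
R = ρL/A = (1.57×10^-8)(8.52)/(1.307e-06) = 0.1023 Ω
V = IR = 2.64 × 0.1023 = 0.270 V

0.270 V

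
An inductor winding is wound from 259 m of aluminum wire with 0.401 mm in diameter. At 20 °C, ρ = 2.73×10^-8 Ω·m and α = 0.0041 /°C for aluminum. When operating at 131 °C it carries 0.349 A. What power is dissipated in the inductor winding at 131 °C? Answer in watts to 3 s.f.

A = π(d/2)² = π(2.0050e-04 m)² = 1.263e-07 m²
R₍20₎ = ρL/A = (2.73×10^-8)(259)/(1.263e-07) = 55.99 Ω
R₍131₎ = R₍20₎(1 + αΔT) = 55.99 × (1 + 0.0041×111) = 81.47 Ω
P = I²R = (0.349)² × 81.47 = 9.92 W

9.92 W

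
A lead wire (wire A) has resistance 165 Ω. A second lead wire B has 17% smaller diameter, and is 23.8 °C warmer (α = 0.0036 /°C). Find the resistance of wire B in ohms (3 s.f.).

R ∝ ρL/d² with ρ ∝ (1+αΔT), so R_B/R_A = (1 − 17/100)⁻² × (1 + 0.0036×23.8)
= 1.452 × 1.086 = 1.576
R_B = 1.576 × 165 = 260 Ω

260 Ω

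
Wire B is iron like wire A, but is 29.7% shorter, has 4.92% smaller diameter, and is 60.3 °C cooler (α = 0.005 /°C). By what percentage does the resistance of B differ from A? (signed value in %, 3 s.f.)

-45.7%

R ∝ ρL/d² with ρ ∝ (1+αΔT), so R_B/R_A = (1 − 29.7/100) × (1 − 4.92/100)⁻² × (1 − 0.005×60.3)
= 0.703 × 1.106 × 0.6985 = 0.5432
(R_B − R_A)/R_A = 0.5432 − 1 = -45.7%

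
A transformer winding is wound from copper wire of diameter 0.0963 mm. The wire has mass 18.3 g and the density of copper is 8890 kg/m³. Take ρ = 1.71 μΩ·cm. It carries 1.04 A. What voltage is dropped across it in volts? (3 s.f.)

ρ = 1.71 μΩ·cm = 1.71×10^-8 Ω·m
A = π(d/2)² = π(4.8150e-05 m)² = 7.2835e-09 m²
L = m/(density·A) = 0.0183/(8890×7.2835e-09) = 282.6 m
R = ρL/A = (1.71×10^-8)(282.6)/(7.2835e-09) = 663.5 Ω
V = IR = 1.04 × 663.5 = 690 V

690 V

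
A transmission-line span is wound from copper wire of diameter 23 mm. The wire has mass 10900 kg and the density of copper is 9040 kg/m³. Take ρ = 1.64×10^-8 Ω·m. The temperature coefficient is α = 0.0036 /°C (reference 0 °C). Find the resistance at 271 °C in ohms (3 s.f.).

0.226 Ω

A = π(d/2)² = π(1.1500e-02 m)² = 4.1548e-04 m²
L = m/(density·A) = 10900/(9040×4.1548e-04) = 2902 m
R = ρL/A = (1.64×10^-8)(2902)/(4.1548e-04) = 0.1146 Ω
R(271 °C) = 0.1146 × (1 + 0.0036×271) = 0.226 Ω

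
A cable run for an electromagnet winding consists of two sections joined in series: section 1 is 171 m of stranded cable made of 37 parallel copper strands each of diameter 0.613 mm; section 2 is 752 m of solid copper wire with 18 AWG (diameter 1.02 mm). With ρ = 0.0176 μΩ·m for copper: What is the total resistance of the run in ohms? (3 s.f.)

16.5 Ω

ρ = 0.0176 μΩ·m = 1.76×10^-8 Ω·m
Section 1: A_strand = π(3.0650e-04)² = 2.951e-07 m²; R₁ = ρL/(N·A_s) = (1.76×10^-8)(171)/(37×2.951e-07) = 0.2756 Ω
Section 2: A = π(1.02/2 mm)² = π(5.1000e-04 m)² = 8.171e-07 m²
R₂ = (1.76×10^-8)(752)/(8.171e-07) = 16.2 Ω
R = R₁ + R₂ = 16.5 Ω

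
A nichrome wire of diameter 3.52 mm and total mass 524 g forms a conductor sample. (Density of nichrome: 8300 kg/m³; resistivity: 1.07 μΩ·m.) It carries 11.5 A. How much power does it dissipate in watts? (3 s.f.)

ρ = 1.07 μΩ·m = 1.07×10^-6 Ω·m
A = π(d/2)² = π(1.7600e-03 m)² = 9.7314e-06 m²
L = m/(density·A) = 0.524/(8300×9.7314e-06) = 6.488 m
R = ρL/A = (1.07×10^-6)(6.488)/(9.7314e-06) = 0.7133 Ω
P = I²R = (11.5)² × 0.7133 = 94.3 W

94.3 W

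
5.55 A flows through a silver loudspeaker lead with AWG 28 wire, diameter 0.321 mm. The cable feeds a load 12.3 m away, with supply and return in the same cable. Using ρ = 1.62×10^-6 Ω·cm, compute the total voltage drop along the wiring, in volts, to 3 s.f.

ρ = 1.62×10^-6 Ω·cm = 1.62×10^-8 Ω·m
A = π(0.321/2 mm)² = π(1.6050e-04 m)² = 8.093e-08 m²
Total conductor length (both ways) L = 2 × 12.3 = 24.6 m
R = ρL/A = (1.62×10^-8)(24.6)/(8.093e-08) = 4.924 Ω
V = IR = 5.55 × 4.924 = 27.3 V

27.3 V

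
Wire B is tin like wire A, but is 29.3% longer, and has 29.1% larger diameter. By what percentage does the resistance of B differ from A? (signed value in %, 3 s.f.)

-22.4%

R ∝ L/d², so R_B/R_A = (1 + 29.3/100) × (1 + 29.1/100)⁻²
= 1.293 × 0.6 = 0.7758
(R_B − R_A)/R_A = 0.7758 − 1 = -22.4%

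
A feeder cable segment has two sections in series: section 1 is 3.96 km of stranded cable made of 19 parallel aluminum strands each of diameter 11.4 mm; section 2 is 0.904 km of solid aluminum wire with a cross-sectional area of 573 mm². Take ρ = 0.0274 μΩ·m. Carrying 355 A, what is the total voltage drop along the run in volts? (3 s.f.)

35.2 V

ρ = 0.0274 μΩ·m = 2.74×10^-8 Ω·m
Section 1: A_strand = π(5.7000e-03)² = 1.021e-04 m²; R₁ = ρL/(N·A_s) = (2.74×10^-8)(3960)/(19×1.021e-04) = 0.05595 Ω
Section 2: A = 573 mm² = 5.730e-04 m²
R₂ = (2.74×10^-8)(904)/(5.730e-04) = 0.04323 Ω
R = R₁ + R₂ = 0.09918 Ω
V = IR = 355 × 0.09918 = 35.2 V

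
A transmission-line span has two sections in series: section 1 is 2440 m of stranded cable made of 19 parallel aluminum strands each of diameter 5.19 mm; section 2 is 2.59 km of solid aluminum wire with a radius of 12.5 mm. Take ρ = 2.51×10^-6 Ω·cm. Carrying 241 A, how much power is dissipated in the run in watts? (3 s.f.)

16500 W

ρ = 2.51×10^-6 Ω·cm = 2.51×10^-8 Ω·m
Section 1: A_strand = π(2.5950e-03)² = 2.116e-05 m²; R₁ = ρL/(N·A_s) = (2.51×10^-8)(2440)/(19×2.116e-05) = 0.1524 Ω
Section 2: A = πr² = π(1.2500e-02 m)² = 4.909e-04 m²
R₂ = (2.51×10^-8)(2590)/(4.909e-04) = 0.1324 Ω
R = R₁ + R₂ = 0.2848 Ω
P = I²R = (241)² × 0.2848 = 16500 W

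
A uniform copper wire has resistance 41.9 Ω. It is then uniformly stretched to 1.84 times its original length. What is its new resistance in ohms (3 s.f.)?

142 Ω

Volume constant ⇒ A' = A/k with k = 1.84. R' = ρ(kL)/(A/k) = k²R.
R' = 3.386 × 41.9 = 142 Ω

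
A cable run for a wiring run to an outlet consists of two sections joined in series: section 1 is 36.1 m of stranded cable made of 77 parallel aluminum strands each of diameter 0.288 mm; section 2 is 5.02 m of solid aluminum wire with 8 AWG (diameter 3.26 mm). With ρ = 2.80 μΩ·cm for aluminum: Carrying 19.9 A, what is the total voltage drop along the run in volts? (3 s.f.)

ρ = 2.80 μΩ·cm = 2.80×10^-8 Ω·m
Section 1: A_strand = π(1.4400e-04)² = 6.514e-08 m²; R₁ = ρL/(N·A_s) = (2.80×10^-8)(36.1)/(77×6.514e-08) = 0.2015 Ω
Section 2: A = π(3.26/2 mm)² = π(1.6300e-03 m)² = 8.347e-06 m²
R₂ = (2.80×10^-8)(5.02)/(8.347e-06) = 0.01684 Ω
R = R₁ + R₂ = 0.2184 Ω
V = IR = 19.9 × 0.2184 = 4.35 V

4.35 V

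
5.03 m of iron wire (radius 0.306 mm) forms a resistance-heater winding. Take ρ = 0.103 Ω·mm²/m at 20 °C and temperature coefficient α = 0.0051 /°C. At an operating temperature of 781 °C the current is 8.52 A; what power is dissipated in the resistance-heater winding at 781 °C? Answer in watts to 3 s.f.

624 W

ρ = 0.103 Ω·mm²/m = 1.03×10^-7 Ω·m
A = πr² = π(3.0600e-04 m)² = 2.942e-07 m²
R₍20₎ = ρL/A = (1.03×10^-7)(5.03)/(2.942e-07) = 1.761 Ω
R₍781₎ = R₍20₎(1 + αΔT) = 1.761 × (1 + 0.0051×761) = 8.597 Ω
P = I²R = (8.52)² × 8.597 = 624 W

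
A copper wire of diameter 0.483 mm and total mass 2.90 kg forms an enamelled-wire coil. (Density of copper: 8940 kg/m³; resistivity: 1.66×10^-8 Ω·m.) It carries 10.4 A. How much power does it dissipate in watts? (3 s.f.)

A = π(d/2)² = π(2.4150e-04 m)² = 1.8322e-07 m²
L = m/(density·A) = 2.9/(8940×1.8322e-07) = 1770 m
R = ρL/A = (1.66×10^-8)(1770)/(1.8322e-07) = 160.4 Ω
P = I²R = (10.4)² × 160.4 = 17300 W

17300 W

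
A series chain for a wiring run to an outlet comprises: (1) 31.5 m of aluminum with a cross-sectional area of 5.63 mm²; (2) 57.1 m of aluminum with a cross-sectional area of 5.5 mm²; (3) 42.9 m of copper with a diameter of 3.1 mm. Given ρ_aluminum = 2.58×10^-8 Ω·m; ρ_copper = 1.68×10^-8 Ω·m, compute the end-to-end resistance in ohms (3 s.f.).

Seg 1: A = 5.63 mm² = 5.630e-06 m²
R_1 = (2.58×10^-8)(31.5)/(5.630e-06) = 0.1444 Ω
Seg 2: A = 5.5 mm² = 5.500e-06 m²
R_2 = (2.58×10^-8)(57.1)/(5.500e-06) = 0.2679 Ω
Seg 3: A = π(d/2)² = π(1.5500e-03 m)² = 7.548e-06 m²
R_3 = (1.68×10^-8)(42.9)/(7.548e-06) = 0.09549 Ω
R_total = R_1 + R_2 + R_3 = 0.508 Ω

0.508 Ω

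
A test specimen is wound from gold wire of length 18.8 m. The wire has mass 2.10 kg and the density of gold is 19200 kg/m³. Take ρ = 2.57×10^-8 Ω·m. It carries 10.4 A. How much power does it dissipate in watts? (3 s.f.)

A = m/(density·L) = 2.1/(19200×18.8) = 5.8178e-06 m²
R = ρL/A = (2.57×10^-8)(18.8)/(5.8178e-06) = 0.08305 Ω
P = I²R = (10.4)² × 0.08305 = 8.98 W

8.98 W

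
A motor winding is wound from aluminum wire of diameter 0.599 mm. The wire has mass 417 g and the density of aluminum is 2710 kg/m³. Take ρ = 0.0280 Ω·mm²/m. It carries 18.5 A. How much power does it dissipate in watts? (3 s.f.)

ρ = 0.0280 Ω·mm²/m = 2.80×10^-8 Ω·m
A = π(d/2)² = π(2.9950e-04 m)² = 2.8180e-07 m²
L = m/(density·A) = 0.417/(2710×2.8180e-07) = 546 m
R = ρL/A = (2.80×10^-8)(546)/(2.8180e-07) = 54.25 Ω
P = I²R = (18.5)² × 54.25 = 18600 W

18600 W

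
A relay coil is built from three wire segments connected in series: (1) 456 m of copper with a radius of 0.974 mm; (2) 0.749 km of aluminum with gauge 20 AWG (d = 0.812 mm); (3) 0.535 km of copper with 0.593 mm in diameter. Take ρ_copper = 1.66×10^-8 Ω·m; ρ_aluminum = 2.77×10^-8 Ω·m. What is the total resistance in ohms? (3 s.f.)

74.8 Ω

Seg 1: A = πr² = π(9.7400e-04 m)² = 2.980e-06 m²
R_1 = (1.66×10^-8)(456)/(2.980e-06) = 2.54 Ω
Seg 2: A = π(0.812/2 mm)² = π(4.0600e-04 m)² = 5.178e-07 m²
R_2 = (2.77×10^-8)(749)/(5.178e-07) = 40.06 Ω
Seg 3: A = π(d/2)² = π(2.9650e-04 m)² = 2.762e-07 m²
R_3 = (1.66×10^-8)(535)/(2.762e-07) = 32.16 Ω
R_total = R_1 + R_2 + R_3 = 74.8 Ω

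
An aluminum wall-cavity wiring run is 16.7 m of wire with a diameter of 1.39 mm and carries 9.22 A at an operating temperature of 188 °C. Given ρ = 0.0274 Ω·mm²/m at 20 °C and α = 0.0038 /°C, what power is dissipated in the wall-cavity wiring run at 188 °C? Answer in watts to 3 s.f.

42.0 W

ρ = 0.0274 Ω·mm²/m = 2.74×10^-8 Ω·m
A = π(d/2)² = π(6.9500e-04 m)² = 1.517e-06 m²
R₍20₎ = ρL/A = (2.74×10^-8)(16.7)/(1.517e-06) = 0.3015 Ω
R₍188₎ = R₍20₎(1 + αΔT) = 0.3015 × (1 + 0.0038×168) = 0.494 Ω
P = I²R = (9.22)² × 0.494 = 42.0 W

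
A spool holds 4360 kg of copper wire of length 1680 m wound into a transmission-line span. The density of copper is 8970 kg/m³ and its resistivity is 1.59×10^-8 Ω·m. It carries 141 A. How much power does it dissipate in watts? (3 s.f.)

1840 W

A = m/(density·L) = 4360/(8970×1680) = 2.8932e-04 m²
R = ρL/A = (1.59×10^-8)(1680)/(2.8932e-04) = 0.09233 Ω
P = I²R = (141)² × 0.09233 = 1840 W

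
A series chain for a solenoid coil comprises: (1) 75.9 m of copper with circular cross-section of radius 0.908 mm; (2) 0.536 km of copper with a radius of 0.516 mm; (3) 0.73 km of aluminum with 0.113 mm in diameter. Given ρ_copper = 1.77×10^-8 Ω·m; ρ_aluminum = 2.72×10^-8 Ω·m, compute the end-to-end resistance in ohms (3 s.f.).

Seg 1: A = πr² = π(9.0800e-04 m)² = 2.590e-06 m²
R_1 = (1.77×10^-8)(75.9)/(2.590e-06) = 0.5187 Ω
Seg 2: A = πr² = π(5.1600e-04 m)² = 8.365e-07 m²
R_2 = (1.77×10^-8)(536)/(8.365e-07) = 11.34 Ω
Seg 3: A = π(d/2)² = π(5.6500e-05 m)² = 1.003e-08 m²
R_3 = (2.72×10^-8)(730)/(1.003e-08) = 1980 Ω
R_total = R_1 + R_2 + R_3 = 1990 Ω

1990 Ω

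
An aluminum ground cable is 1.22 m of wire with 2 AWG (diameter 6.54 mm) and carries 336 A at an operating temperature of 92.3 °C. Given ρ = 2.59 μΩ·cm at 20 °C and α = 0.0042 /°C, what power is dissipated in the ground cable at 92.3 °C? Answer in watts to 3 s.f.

ρ = 2.59 μΩ·cm = 2.59×10^-8 Ω·m
A = π(6.54/2 mm)² = π(3.2700e-03 m)² = 3.359e-05 m²
R₍20₎ = ρL/A = (2.59×10^-8)(1.22)/(3.359e-05) = 9.406×10^-4 Ω
R₍92.3₎ = R₍20₎(1 + αΔT) = 9.406×10^-4 × (1 + 0.0042×72.3) = 0.001226 Ω
P = I²R = (336)² × 0.001226 = 138 W

138 W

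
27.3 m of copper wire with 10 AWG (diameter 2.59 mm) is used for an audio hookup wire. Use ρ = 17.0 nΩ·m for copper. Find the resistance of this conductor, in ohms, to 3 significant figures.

0.0881 Ω

ρ = 17.0 nΩ·m = 1.70×10^-8 Ω·m
A = π(2.59/2 mm)² = π(1.2950e-03 m)² = 5.269e-06 m²
R = ρL/A = (1.70×10^-8)(27.3 m)/(5.269e-06 m²) = 0.0881 Ω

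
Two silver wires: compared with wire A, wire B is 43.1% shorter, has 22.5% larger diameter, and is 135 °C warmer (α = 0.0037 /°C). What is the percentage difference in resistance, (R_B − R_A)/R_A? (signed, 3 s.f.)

R ∝ ρL/d² with ρ ∝ (1+αΔT), so R_B/R_A = (1 − 43.1/100) × (1 + 22.5/100)⁻² × (1 + 0.0037×135)
= 0.569 × 0.6664 × 1.5 = 0.5686
(R_B − R_A)/R_A = 0.5686 − 1 = -43.1%

-43.1%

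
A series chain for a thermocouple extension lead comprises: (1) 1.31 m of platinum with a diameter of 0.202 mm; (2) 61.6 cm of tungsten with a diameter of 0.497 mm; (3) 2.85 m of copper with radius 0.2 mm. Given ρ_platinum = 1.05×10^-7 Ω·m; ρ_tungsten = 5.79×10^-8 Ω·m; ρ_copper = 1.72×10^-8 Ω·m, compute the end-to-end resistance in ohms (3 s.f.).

Seg 1: A = π(d/2)² = π(1.0100e-04 m)² = 3.205e-08 m²
R_1 = (1.05×10^-7)(1.31)/(3.205e-08) = 4.292 Ω
Seg 2: A = π(d/2)² = π(2.4850e-04 m)² = 1.940e-07 m²
R_2 = (5.79×10^-8)(0.616)/(1.940e-07) = 0.1838 Ω
Seg 3: A = πr² = π(2.0000e-04 m)² = 1.257e-07 m²
R_3 = (1.72×10^-8)(2.85)/(1.257e-07) = 0.3901 Ω
R_total = R_1 + R_2 + R_3 = 4.87 Ω

4.87 Ω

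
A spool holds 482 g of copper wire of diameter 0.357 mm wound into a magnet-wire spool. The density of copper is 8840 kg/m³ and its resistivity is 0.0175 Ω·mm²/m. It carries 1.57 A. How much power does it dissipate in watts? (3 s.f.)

235 W

ρ = 0.0175 Ω·mm²/m = 1.75×10^-8 Ω·m
A = π(d/2)² = π(1.7850e-04 m)² = 1.0010e-07 m²
L = m/(density·A) = 0.482/(8840×1.0010e-07) = 544.7 m
R = ρL/A = (1.75×10^-8)(544.7)/(1.0010e-07) = 95.23 Ω
P = I²R = (1.57)² × 95.23 = 235 W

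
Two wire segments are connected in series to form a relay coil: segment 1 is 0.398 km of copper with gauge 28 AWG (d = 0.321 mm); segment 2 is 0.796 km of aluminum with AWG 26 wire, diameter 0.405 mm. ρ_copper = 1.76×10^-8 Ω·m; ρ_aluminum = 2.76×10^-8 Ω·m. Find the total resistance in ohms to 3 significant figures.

257 Ω

Segment 1: A = π(0.321/2 mm)² = π(1.6050e-04 m)² = 8.093e-08 m²
R₁ = ρL/A = (1.76×10^-8)(398)/(8.093e-08) = 86.56 Ω
Segment 2: A = π(0.405/2 mm)² = π(2.0250e-04 m)² = 1.288e-07 m²
R₂ = (2.76×10^-8)(796)/(1.288e-07) = 170.5 Ω
R = R₁ + R₂ = 257 Ω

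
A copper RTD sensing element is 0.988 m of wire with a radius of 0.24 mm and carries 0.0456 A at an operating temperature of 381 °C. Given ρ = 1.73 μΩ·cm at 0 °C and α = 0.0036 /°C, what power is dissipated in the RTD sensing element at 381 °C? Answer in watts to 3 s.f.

4.66×10^-4 W

ρ = 1.73 μΩ·cm = 1.73×10^-8 Ω·m
A = πr² = π(2.4000e-04 m)² = 1.810e-07 m²
R₍0₎ = ρL/A = (1.73×10^-8)(0.988)/(1.810e-07) = 0.09446 Ω
R₍381₎ = R₍0₎(1 + αΔT) = 0.09446 × (1 + 0.0036×381) = 0.224 Ω
P = I²R = (0.0456)² × 0.224 = 4.66×10^-4 W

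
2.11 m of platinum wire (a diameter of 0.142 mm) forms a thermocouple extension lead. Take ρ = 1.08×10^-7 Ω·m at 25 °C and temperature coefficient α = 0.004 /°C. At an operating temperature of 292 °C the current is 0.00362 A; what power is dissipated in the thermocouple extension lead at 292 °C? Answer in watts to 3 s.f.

A = π(d/2)² = π(7.1000e-05 m)² = 1.584e-08 m²
R₍25₎ = ρL/A = (1.08×10^-7)(2.11)/(1.584e-08) = 14.39 Ω
R₍292₎ = R₍25₎(1 + αΔT) = 14.39 × (1 + 0.004×267) = 29.76 Ω
P = I²R = (0.00362)² × 29.76 = 3.90×10^-4 W

3.90×10^-4 W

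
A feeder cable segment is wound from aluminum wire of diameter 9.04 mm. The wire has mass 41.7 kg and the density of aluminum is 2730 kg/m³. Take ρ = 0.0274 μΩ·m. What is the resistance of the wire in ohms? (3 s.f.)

0.102 Ω

ρ = 0.0274 μΩ·m = 2.74×10^-8 Ω·m
A = π(d/2)² = π(4.5200e-03 m)² = 6.4184e-05 m²
L = m/(density·A) = 41.7/(2730×6.4184e-05) = 238 m
R = ρL/A = (2.74×10^-8)(238)/(6.4184e-05) = 0.102 Ω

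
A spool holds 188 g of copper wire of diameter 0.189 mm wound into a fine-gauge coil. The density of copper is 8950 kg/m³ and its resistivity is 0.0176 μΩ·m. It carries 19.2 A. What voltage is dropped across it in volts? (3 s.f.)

9020 V

ρ = 0.0176 μΩ·m = 1.76×10^-8 Ω·m
A = π(d/2)² = π(9.4500e-05 m)² = 2.8055e-08 m²
L = m/(density·A) = 0.188/(8950×2.8055e-08) = 748.7 m
R = ρL/A = (1.76×10^-8)(748.7)/(2.8055e-08) = 469.7 Ω
V = IR = 19.2 × 469.7 = 9020 V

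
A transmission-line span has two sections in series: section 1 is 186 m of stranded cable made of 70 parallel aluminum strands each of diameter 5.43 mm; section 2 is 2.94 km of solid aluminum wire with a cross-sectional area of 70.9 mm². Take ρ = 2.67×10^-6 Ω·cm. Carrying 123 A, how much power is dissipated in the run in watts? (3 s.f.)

16800 W

ρ = 2.67×10^-6 Ω·cm = 2.67×10^-8 Ω·m
Section 1: A_strand = π(2.7150e-03)² = 2.316e-05 m²; R₁ = ρL/(N·A_s) = (2.67×10^-8)(186)/(70×2.316e-05) = 0.003064 Ω
Section 2: A = 70.9 mm² = 7.090e-05 m²
R₂ = (2.67×10^-8)(2940)/(7.090e-05) = 1.107 Ω
R = R₁ + R₂ = 1.11 Ω
P = I²R = (123)² × 1.11 = 16800 W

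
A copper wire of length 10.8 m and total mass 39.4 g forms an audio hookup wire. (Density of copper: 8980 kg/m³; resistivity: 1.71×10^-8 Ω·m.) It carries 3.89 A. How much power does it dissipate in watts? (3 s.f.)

6.88 W

A = m/(density·L) = 0.0394/(8980×10.8) = 4.0625e-07 m²
R = ρL/A = (1.71×10^-8)(10.8)/(4.0625e-07) = 0.4546 Ω
P = I²R = (3.89)² × 0.4546 = 6.88 W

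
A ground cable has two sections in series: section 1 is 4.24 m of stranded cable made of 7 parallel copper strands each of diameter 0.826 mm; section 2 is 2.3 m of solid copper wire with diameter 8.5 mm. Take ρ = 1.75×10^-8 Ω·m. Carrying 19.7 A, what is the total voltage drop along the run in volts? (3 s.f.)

0.404 V

Section 1: A_strand = π(4.1300e-04)² = 5.359e-07 m²; R₁ = ρL/(N·A_s) = (1.75×10^-8)(4.24)/(7×5.359e-07) = 0.01978 Ω
Section 2: A = π(d/2)² = π(4.2500e-03 m)² = 5.675e-05 m²
R₂ = (1.75×10^-8)(2.3)/(5.675e-05) = 7.093×10^-4 Ω
R = R₁ + R₂ = 0.02049 Ω
V = IR = 19.7 × 0.02049 = 0.404 V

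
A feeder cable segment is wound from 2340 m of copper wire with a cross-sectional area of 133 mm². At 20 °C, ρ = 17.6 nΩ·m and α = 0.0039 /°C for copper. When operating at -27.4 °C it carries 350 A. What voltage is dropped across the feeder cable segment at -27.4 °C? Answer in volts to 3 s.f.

ρ = 17.6 nΩ·m = 1.76×10^-8 Ω·m
A = 133 mm² = 1.330e-04 m²
R₍20₎ = ρL/A = (1.76×10^-8)(2340)/(1.330e-04) = 0.3097 Ω
R₍-27.4₎ = R₍20₎(1 + αΔT) = 0.3097 × (1 + 0.0039×-47.4) = 0.2524 Ω
V = IR = 350 × 0.2524 = 88.3 V

88.3 V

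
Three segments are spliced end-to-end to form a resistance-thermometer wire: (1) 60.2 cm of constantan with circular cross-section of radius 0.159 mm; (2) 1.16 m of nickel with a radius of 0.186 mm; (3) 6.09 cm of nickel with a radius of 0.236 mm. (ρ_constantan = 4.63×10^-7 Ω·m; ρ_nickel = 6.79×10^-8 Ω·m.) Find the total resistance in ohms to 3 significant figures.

4.26 Ω

Seg 1: A = πr² = π(1.5900e-04 m)² = 7.942e-08 m²
R_1 = (4.63×10^-7)(0.602)/(7.942e-08) = 3.509 Ω
Seg 2: A = πr² = π(1.8600e-04 m)² = 1.087e-07 m²
R_2 = (6.79×10^-8)(1.16)/(1.087e-07) = 0.7247 Ω
Seg 3: A = πr² = π(2.3600e-04 m)² = 1.750e-07 m²
R_3 = (6.79×10^-8)(0.0609)/(1.750e-07) = 0.02363 Ω
R_total = R_1 + R_2 + R_3 = 4.26 Ω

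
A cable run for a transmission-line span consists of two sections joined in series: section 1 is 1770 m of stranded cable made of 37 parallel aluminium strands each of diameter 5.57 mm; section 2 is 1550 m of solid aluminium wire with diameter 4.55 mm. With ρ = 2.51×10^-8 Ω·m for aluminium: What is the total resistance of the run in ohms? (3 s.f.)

2.44 Ω

Section 1: A_strand = π(2.7850e-03)² = 2.437e-05 m²; R₁ = ρL/(N·A_s) = (2.51×10^-8)(1770)/(37×2.437e-05) = 0.04928 Ω
Section 2: A = π(d/2)² = π(2.2750e-03 m)² = 1.626e-05 m²
R₂ = (2.51×10^-8)(1550)/(1.626e-05) = 2.393 Ω
R = R₁ + R₂ = 2.44 Ω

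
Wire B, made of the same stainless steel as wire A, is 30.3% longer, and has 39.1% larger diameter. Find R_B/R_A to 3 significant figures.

R ∝ L/d², so R_B/R_A = (1 + 30.3/100) × (1 + 39.1/100)⁻²
= 1.303 × 0.5168 = 0.673

0.673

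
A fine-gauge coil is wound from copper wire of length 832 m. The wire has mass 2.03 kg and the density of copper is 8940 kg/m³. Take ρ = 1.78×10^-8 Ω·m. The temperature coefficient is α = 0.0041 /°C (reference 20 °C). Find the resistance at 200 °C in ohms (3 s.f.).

A = m/(density·L) = 2.03/(8940×832) = 2.7292e-07 m²
R = ρL/A = (1.78×10^-8)(832)/(2.7292e-07) = 54.26 Ω
R(200 °C) = 54.26 × (1 + 0.0041×180) = 94.3 Ω

94.3 Ω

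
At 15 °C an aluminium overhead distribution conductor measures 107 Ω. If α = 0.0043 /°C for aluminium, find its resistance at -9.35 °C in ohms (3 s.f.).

ΔT = -9.35 − 15 = -24.4 °C
R = R₀(1 + αΔT) = 107 × (1 + 0.0043×-24.4) = 107 × 0.8953 = 95.8 Ω

95.8 Ω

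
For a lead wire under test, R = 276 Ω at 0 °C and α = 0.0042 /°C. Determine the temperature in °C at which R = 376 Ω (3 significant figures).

86.3 °C

R = R₀(1 + α(T − T₀)) ⇒ T = T₀ + (R/R₀ − 1)/α
T = 0 + (376/276 − 1)/0.0042 = 0 + (0.3623)/0.0042 = 86.3 °C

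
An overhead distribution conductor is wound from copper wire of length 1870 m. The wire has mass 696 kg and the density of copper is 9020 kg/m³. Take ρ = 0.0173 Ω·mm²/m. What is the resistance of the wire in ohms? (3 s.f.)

ρ = 0.0173 Ω·mm²/m = 1.73×10^-8 Ω·m
A = m/(density·L) = 696/(9020×1870) = 4.1263e-05 m²
R = ρL/A = (1.73×10^-8)(1870)/(4.1263e-05) = 0.784 Ω

0.784 Ω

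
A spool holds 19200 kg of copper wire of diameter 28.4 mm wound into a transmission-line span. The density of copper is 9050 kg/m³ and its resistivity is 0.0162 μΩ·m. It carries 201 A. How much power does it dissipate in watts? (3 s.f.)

ρ = 0.0162 μΩ·m = 1.62×10^-8 Ω·m
A = π(d/2)² = π(1.4200e-02 m)² = 6.3347e-04 m²
L = m/(density·A) = 19200/(9050×6.3347e-04) = 3349 m
R = ρL/A = (1.62×10^-8)(3349)/(6.3347e-04) = 0.08565 Ω
P = I²R = (201)² × 0.08565 = 3460 W

3460 W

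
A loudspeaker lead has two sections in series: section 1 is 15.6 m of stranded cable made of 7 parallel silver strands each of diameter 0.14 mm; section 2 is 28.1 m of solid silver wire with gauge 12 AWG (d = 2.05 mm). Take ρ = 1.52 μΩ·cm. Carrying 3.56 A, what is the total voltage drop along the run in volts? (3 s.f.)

8.29 V

ρ = 1.52 μΩ·cm = 1.52×10^-8 Ω·m
Section 1: A_strand = π(7.0000e-05)² = 1.539e-08 m²; R₁ = ρL/(N·A_s) = (1.52×10^-8)(15.6)/(7×1.539e-08) = 2.201 Ω
Section 2: A = π(2.05/2 mm)² = π(1.0250e-03 m)² = 3.301e-06 m²
R₂ = (1.52×10^-8)(28.1)/(3.301e-06) = 0.1294 Ω
R = R₁ + R₂ = 2.33 Ω
V = IR = 3.56 × 2.33 = 8.29 V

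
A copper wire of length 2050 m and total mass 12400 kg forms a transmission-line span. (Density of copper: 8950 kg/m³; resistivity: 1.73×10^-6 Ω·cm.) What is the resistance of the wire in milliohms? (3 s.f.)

ρ = 1.73×10^-6 Ω·cm = 1.73×10^-8 Ω·m
A = m/(density·L) = 12400/(8950×2050) = 6.7584e-04 m²
R = ρL/A = (1.73×10^-8)(2050)/(6.7584e-04) = 52.5 mΩ

52.5 mΩ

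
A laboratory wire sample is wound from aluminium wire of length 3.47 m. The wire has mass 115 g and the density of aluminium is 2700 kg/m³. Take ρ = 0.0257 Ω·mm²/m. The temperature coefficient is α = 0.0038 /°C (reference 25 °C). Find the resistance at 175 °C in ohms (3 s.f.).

ρ = 0.0257 Ω·mm²/m = 2.57×10^-8 Ω·m
A = m/(density·L) = 0.115/(2700×3.47) = 1.2275e-05 m²
R = ρL/A = (2.57×10^-8)(3.47)/(1.2275e-05) = 0.007265 Ω
R(175 °C) = 0.007265 × (1 + 0.0038×150) = 0.0114 Ω

0.0114 Ω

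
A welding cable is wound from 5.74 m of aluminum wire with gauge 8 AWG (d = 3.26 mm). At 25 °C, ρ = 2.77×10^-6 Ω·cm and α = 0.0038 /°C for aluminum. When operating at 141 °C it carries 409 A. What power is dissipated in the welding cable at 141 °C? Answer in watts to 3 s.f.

4590 W

ρ = 2.77×10^-6 Ω·cm = 2.77×10^-8 Ω·m
A = π(3.26/2 mm)² = π(1.6300e-03 m)² = 8.347e-06 m²
R₍25₎ = ρL/A = (2.77×10^-8)(5.74)/(8.347e-06) = 0.01905 Ω
R₍141₎ = R₍25₎(1 + αΔT) = 0.01905 × (1 + 0.0038×116) = 0.02745 Ω
P = I²R = (409)² × 0.02745 = 4590 W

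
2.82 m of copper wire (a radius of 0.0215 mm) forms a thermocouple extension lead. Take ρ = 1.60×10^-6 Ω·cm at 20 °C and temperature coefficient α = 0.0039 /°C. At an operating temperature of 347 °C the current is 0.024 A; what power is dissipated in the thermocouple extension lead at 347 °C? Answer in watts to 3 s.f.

ρ = 1.60×10^-6 Ω·cm = 1.60×10^-8 Ω·m
A = πr² = π(2.1500e-05 m)² = 1.452e-09 m²
R₍20₎ = ρL/A = (1.60×10^-8)(2.82)/(1.452e-09) = 31.07 Ω
R₍347₎ = R₍20₎(1 + αΔT) = 31.07 × (1 + 0.0039×327) = 70.69 Ω
P = I²R = (0.024)² × 70.69 = 0.0407 W

0.0407 W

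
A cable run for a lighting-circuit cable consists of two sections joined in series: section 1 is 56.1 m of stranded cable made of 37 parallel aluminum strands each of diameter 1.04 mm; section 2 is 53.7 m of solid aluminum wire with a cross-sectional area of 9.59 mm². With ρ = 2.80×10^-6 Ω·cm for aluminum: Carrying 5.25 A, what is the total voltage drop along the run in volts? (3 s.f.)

1.09 V

ρ = 2.80×10^-6 Ω·cm = 2.80×10^-8 Ω·m
Section 1: A_strand = π(5.2000e-04)² = 8.495e-07 m²; R₁ = ρL/(N·A_s) = (2.80×10^-8)(56.1)/(37×8.495e-07) = 0.04998 Ω
Section 2: A = 9.59 mm² = 9.590e-06 m²
R₂ = (2.80×10^-8)(53.7)/(9.590e-06) = 0.1568 Ω
R = R₁ + R₂ = 0.2068 Ω
V = IR = 5.25 × 0.2068 = 1.09 V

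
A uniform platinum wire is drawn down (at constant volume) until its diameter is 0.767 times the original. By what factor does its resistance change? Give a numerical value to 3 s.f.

2.89

Volume constant ⇒ L' = L/r² with r = 0.767. R' = ρL'/A' = ρ(L/r²)/(πr²d₀²/4) = R/r⁴.
Factor = 2.89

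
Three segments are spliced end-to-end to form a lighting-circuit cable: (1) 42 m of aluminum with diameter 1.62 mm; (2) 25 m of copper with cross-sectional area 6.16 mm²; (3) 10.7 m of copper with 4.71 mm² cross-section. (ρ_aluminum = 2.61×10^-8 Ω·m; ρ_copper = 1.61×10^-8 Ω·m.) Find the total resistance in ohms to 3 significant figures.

0.634 Ω

Seg 1: A = π(d/2)² = π(8.1000e-04 m)² = 2.061e-06 m²
R_1 = (2.61×10^-8)(42)/(2.061e-06) = 0.5318 Ω
Seg 2: A = 6.16 mm² = 6.160e-06 m²
R_2 = (1.61×10^-8)(25)/(6.160e-06) = 0.06534 Ω
Seg 3: A = 4.71 mm² = 4.710e-06 m²
R_3 = (1.61×10^-8)(10.7)/(4.710e-06) = 0.03658 Ω
R_total = R_1 + R_2 + R_3 = 0.634 Ω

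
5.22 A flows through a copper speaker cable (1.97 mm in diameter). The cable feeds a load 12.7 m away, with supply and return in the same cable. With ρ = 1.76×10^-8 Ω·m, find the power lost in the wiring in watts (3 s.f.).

A = π(d/2)² = π(9.8500e-04 m)² = 3.048e-06 m²
Total conductor length (both ways) L = 2 × 12.7 = 25.4 m
R = ρL/A = (1.76×10^-8)(25.4)/(3.048e-06) = 0.1467 Ω
P = I²R = (5.22)² × 0.1467 = 4.00 W

4.00 W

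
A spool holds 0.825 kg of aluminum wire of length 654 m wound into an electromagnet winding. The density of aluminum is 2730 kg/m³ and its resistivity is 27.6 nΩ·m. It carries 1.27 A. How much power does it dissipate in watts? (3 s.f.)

ρ = 27.6 nΩ·m = 2.76×10^-8 Ω·m
A = m/(density·L) = 0.825/(2730×654) = 4.6208e-07 m²
R = ρL/A = (2.76×10^-8)(654)/(4.6208e-07) = 39.06 Ω
P = I²R = (1.27)² × 39.06 = 63.0 W

63.0 W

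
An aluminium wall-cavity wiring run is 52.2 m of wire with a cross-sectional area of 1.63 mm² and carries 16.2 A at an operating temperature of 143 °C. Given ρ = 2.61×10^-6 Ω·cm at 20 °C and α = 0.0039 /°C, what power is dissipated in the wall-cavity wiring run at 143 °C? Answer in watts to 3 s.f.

ρ = 2.61×10^-6 Ω·cm = 2.61×10^-8 Ω·m
A = 1.63 mm² = 1.630e-06 m²
R₍20₎ = ρL/A = (2.61×10^-8)(52.2)/(1.630e-06) = 0.8358 Ω
R₍143₎ = R₍20₎(1 + αΔT) = 0.8358 × (1 + 0.0039×123) = 1.237 Ω
P = I²R = (16.2)² × 1.237 = 325 W

325 W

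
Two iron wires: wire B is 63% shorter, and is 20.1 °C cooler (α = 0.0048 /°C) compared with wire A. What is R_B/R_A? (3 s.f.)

R ∝ ρL/d² with ρ ∝ (1+αΔT), so R_B/R_A = (1 − 63/100) × (1 − 0.0048×20.1)
= 0.37 × 0.9035 = 0.334

0.334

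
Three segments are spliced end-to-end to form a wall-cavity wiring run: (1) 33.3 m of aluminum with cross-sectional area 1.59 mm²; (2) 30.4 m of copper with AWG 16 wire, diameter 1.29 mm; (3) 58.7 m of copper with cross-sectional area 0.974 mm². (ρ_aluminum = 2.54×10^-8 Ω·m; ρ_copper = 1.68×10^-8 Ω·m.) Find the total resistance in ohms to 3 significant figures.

1.94 Ω

Seg 1: A = 1.59 mm² = 1.590e-06 m²
R_1 = (2.54×10^-8)(33.3)/(1.590e-06) = 0.532 Ω
Seg 2: A = π(1.29/2 mm)² = π(6.4500e-04 m)² = 1.307e-06 m²
R_2 = (1.68×10^-8)(30.4)/(1.307e-06) = 0.3908 Ω
Seg 3: A = 0.974 mm² = 9.740e-07 m²
R_3 = (1.68×10^-8)(58.7)/(9.740e-07) = 1.012 Ω
R_total = R_1 + R_2 + R_3 = 1.94 Ω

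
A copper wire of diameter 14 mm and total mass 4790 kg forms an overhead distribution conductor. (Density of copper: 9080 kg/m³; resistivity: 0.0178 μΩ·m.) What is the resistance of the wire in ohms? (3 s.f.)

ρ = 0.0178 μΩ·m = 1.78×10^-8 Ω·m
A = π(d/2)² = π(7.0000e-03 m)² = 1.5394e-04 m²
L = m/(density·A) = 4790/(9080×1.5394e-04) = 3427 m
R = ρL/A = (1.78×10^-8)(3427)/(1.5394e-04) = 0.396 Ω

0.396 Ω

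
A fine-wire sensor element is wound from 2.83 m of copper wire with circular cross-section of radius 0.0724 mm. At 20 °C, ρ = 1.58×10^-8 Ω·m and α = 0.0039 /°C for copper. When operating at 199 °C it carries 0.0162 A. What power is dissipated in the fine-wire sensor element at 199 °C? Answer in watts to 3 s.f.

A = πr² = π(7.2400e-05 m)² = 1.647e-08 m²
R₍20₎ = ρL/A = (1.58×10^-8)(2.83)/(1.647e-08) = 2.715 Ω
R₍199₎ = R₍20₎(1 + αΔT) = 2.715 × (1 + 0.0039×179) = 4.611 Ω
P = I²R = (0.0162)² × 4.611 = 0.00121 W

0.00121 W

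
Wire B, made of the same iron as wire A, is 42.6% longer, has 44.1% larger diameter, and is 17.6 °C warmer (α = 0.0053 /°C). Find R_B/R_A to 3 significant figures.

0.751

R ∝ ρL/d² with ρ ∝ (1+αΔT), so R_B/R_A = (1 + 42.6/100) × (1 + 44.1/100)⁻² × (1 + 0.0053×17.6)
= 1.426 × 0.4816 × 1.093 = 0.751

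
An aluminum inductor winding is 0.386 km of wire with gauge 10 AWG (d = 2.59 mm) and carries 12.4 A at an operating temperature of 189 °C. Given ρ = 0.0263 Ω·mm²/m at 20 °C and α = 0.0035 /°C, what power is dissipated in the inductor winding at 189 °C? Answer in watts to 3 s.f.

ρ = 0.0263 Ω·mm²/m = 2.63×10^-8 Ω·m
A = π(2.59/2 mm)² = π(1.2950e-03 m)² = 5.269e-06 m²
R₍20₎ = ρL/A = (2.63×10^-8)(386)/(5.269e-06) = 1.927 Ω
R₍189₎ = R₍20₎(1 + αΔT) = 1.927 × (1 + 0.0035×169) = 3.067 Ω
P = I²R = (12.4)² × 3.067 = 472 W

472 W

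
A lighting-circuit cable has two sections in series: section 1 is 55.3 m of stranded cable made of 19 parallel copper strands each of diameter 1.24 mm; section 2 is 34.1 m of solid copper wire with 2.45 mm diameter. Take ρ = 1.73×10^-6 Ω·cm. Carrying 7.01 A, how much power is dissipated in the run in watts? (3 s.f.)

8.20 W

ρ = 1.73×10^-6 Ω·cm = 1.73×10^-8 Ω·m
Section 1: A_strand = π(6.2000e-04)² = 1.208e-06 m²; R₁ = ρL/(N·A_s) = (1.73×10^-8)(55.3)/(19×1.208e-06) = 0.0417 Ω
Section 2: A = π(d/2)² = π(1.2250e-03 m)² = 4.714e-06 m²
R₂ = (1.73×10^-8)(34.1)/(4.714e-06) = 0.1251 Ω
R = R₁ + R₂ = 0.1668 Ω
P = I²R = (7.01)² × 0.1668 = 8.20 W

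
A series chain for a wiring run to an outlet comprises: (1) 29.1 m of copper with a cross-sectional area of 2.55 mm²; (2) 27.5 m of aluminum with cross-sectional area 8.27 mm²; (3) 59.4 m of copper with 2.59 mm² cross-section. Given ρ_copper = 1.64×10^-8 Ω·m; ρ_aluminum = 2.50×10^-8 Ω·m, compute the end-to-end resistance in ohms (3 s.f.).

Seg 1: A = 2.55 mm² = 2.550e-06 m²
R_1 = (1.64×10^-8)(29.1)/(2.550e-06) = 0.1872 Ω
Seg 2: A = 8.27 mm² = 8.270e-06 m²
R_2 = (2.50×10^-8)(27.5)/(8.270e-06) = 0.08313 Ω
Seg 3: A = 2.59 mm² = 2.590e-06 m²
R_3 = (1.64×10^-8)(59.4)/(2.590e-06) = 0.3761 Ω
R_total = R_1 + R_2 + R_3 = 0.646 Ω

0.646 Ω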